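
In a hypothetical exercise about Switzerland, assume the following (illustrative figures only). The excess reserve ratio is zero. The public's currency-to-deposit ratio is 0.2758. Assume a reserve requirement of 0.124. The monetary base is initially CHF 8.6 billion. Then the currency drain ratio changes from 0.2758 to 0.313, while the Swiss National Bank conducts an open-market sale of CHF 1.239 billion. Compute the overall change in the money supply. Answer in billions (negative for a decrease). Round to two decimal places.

Before: m₁ = (1 + 0.2758) / (0.124 + 0.2758) ≈ 3.1911, MB₁ = 8.6, so M₁ = 3.1911 × 8.6 ≈ 27.4435 billion.
After: m₂ = (1 + 0.313) / (0.124 + 0.313) ≈ 3.0046, MB₂ = 8.6 − 1.239 = 7.361, so M₂ = 3.0046 × 7.361 ≈ 22.1169 billion.
ΔM = M₂ − M₁ = 22.1169 − 27.4435 = -5.3266 billion.

-5.33 billion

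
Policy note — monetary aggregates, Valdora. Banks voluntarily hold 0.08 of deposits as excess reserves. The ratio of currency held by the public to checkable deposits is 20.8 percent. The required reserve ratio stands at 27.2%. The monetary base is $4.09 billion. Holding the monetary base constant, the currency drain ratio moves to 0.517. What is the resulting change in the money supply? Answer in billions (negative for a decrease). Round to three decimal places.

Initially m₁ = (1 + 0.208) / (0.272 + 0.08 + 0.208) ≈ 2.15714, so M₁ = 2.15714 × 4.09 ≈ 8.8227 billion.
After the change m₂ = (1 + 0.517) / (0.272 + 0.08 + 0.517) ≈ 1.74568, so M₂ = 1.74568 × 4.09 ≈ 7.1398 billion.
ΔM = M₂ − M₁ = 7.1398 − 8.8227 = -1.6829 billion.

-1.683 billion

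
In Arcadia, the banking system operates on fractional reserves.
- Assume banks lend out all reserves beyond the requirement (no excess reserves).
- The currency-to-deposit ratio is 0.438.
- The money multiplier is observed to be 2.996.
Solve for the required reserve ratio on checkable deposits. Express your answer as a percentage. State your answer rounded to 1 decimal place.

4.2%

Using m = 2.996. Since m = (1 + c)/(c + rr + e), the denominator satisfies c + rr + e = (1 + c)/m = (1 + 0.438) / 2.996 ≈ 0.479973.
With c = 0.438 and e = 0, the required reserve ratio on checkable deposits is 0.479973 − 0.438 − 0 = 0.041973.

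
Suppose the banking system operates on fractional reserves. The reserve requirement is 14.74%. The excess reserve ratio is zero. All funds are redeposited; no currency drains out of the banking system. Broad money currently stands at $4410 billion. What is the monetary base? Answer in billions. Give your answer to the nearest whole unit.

$650 billion

With no currency drain and no excess reserves, the money multiplier is m = 1/rr = 1/0.1474 ≈ 6.78426.
The monetary base is MB = M / m = 4410 / 6.78426 ≈ 650.034 billion.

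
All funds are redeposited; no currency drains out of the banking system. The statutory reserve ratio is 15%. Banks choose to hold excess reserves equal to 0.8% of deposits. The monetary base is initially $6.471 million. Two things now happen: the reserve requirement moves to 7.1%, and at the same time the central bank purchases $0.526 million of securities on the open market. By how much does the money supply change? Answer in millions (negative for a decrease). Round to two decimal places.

Before: m₁ = 1 / (0.15 + 0.008) ≈ 6.3291, MB₁ = 6.471, so M₁ = 6.3291 × 6.471 ≈ 40.9556 million.
After: m₂ = 1 / (0.071 + 0.008) ≈ 12.6582, MB₂ = 6.471 + 0.526 = 6.997, so M₂ = 12.6582 × 6.997 ≈ 88.5694 million.
ΔM = M₂ − M₁ = 88.5694 − 40.9556 = 47.6138 million.

$47.61 million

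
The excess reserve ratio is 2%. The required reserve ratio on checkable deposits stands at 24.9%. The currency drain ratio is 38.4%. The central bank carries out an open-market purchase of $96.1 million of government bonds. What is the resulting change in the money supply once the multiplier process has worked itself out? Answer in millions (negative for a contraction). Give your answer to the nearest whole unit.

The money multiplier is m = (1 + c) / (rr + e + c) = (1 + 0.384) / (0.249 + 0.02 + 0.384) ≈ 2.1194.
The purchase adds 96.1 million of base, so ΔM = m × ΔMB = 2.1194 × (+96.1) ≈ 203.6743 million.

$204 million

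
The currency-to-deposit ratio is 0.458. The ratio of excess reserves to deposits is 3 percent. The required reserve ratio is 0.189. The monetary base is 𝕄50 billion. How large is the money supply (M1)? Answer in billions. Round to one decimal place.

𝕄107.7 billion

The money multiplier is m = (1 + c) / (rr + e + c) = (1 + 0.458) / (0.189 + 0.03 + 0.458) ≈ 2.1536.
So M = m × MB = 2.1536 × 50 = 107.68 billion.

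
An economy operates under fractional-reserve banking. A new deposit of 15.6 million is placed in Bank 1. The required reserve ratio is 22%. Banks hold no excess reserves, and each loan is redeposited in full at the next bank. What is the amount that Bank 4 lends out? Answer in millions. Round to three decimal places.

5.774 million

Each bank lends a fraction (1 − rr) = 0.7800 of the deposit it receives, so Bank 4 receives 15.6·0.7800^3 and lends 15.6·0.7800^4 ≈ 5.7743 million.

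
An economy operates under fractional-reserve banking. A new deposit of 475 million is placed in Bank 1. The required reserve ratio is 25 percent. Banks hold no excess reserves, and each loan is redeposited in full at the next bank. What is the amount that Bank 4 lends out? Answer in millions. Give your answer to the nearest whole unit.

150 million

Each bank lends a fraction (1 − rr) = 0.7500 of the deposit it receives, so Bank 4 receives 475·0.7500^3 and lends 475·0.7500^4 ≈ 150.2930 million.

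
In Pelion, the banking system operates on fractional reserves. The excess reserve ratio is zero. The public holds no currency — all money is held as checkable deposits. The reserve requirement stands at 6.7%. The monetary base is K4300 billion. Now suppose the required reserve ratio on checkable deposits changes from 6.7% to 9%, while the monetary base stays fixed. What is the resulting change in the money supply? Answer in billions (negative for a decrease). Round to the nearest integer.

Initially m₁ = 1 / (0.067) ≈ 14.92537, so M₁ = 14.92537 × 4300 = 64179.091 billion.
After the change m₂ = 1 / (0.09) ≈ 11.11111, so M₂ = 11.11111 × 4300 = 47777.773 billion.
ΔM = M₂ − M₁ = 47777.773 − 64179.091 = -16401.318 billion.

-16401 billion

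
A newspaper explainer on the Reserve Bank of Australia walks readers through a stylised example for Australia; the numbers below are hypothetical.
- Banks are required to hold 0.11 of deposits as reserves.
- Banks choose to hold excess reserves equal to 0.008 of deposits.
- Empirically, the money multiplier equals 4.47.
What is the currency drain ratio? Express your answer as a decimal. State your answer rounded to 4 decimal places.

0.1362

Using m = 4.47. From m = (1 + c)/(c + rr + e), rearranging gives 1 + c = m·(c + rr + e), so c·(1 − m) = m·(rr + e) − 1.
Hence c = [m·(rr + e) − 1]/(1 − m) = [4.47 × (0.11 + 0.008) − 1] / (1 − 4.47) ≈ 0.136179.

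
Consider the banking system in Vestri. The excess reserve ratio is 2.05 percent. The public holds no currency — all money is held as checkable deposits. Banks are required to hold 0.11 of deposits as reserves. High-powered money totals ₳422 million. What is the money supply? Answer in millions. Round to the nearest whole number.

₳3234 million

The money multiplier is m = 1 / (rr + e) = 1 / (0.11 + 0.0205) ≈ 7.6628.
So M = m × MB = 7.6628 × 422 = 3233.7016 million.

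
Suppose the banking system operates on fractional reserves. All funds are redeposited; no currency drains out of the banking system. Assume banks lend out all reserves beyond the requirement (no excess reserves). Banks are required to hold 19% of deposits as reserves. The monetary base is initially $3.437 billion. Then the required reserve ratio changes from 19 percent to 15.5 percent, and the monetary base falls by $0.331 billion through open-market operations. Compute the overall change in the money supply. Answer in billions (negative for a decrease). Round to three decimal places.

$1.949 billion

Before: m₁ = 1 / (0.19) ≈ 5.26316, MB₁ = 3.437, so M₁ = 5.26316 × 3.437 ≈ 18.0895 billion.
After: m₂ = 1 / (0.155) ≈ 6.45161, MB₂ = 3.437 − 0.331 = 3.106, so M₂ = 6.45161 × 3.106 ≈ 20.0387 billion.
ΔM = M₂ − M₁ = 20.0387 − 18.0895 = 1.9492 billion.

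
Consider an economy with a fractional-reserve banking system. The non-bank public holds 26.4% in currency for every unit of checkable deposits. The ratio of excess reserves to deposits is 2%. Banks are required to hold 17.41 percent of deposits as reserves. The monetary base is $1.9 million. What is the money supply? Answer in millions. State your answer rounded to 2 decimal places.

The money multiplier is m = (1 + c) / (rr + e + c) = (1 + 0.264) / (0.1741 + 0.02 + 0.264) ≈ 2.7592.
So M = m × MB = 2.7592 × 1.9 ≈ 5.2425 million.

$5.24 million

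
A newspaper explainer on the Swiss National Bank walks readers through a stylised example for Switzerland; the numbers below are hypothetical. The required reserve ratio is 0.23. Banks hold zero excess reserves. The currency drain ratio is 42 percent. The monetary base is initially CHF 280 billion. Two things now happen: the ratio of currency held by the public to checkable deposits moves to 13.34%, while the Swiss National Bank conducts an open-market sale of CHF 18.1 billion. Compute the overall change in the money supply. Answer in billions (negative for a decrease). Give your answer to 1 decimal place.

Before: m₁ = (1 + 0.42) / (0.23 + 0.42) ≈ 2.18462, MB₁ = 280, so M₁ = 2.18462 × 280 = 611.6936 billion.
After: m₂ = (1 + 0.1334) / (0.23 + 0.1334) ≈ 3.11888, MB₂ = 280 − 18.1 = 261.9, so M₂ = 3.11888 × 261.9 ≈ 816.8347 billion.
ΔM = M₂ − M₁ = 816.8347 − 611.6936 = 205.1411 billion.

CHF 205.1 billion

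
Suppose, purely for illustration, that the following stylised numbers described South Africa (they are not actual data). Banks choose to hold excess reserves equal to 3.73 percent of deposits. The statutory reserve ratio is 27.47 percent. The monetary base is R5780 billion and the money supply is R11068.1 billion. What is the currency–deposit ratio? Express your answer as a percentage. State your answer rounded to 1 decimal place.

Using m = M/MB = 11068.1/5780 ≈ 1.914896. From m = (1 + c)/(c + rr + e), rearranging gives 1 + c = m·(c + rr + e), so c·(1 − m) = m·(rr + e) − 1.
Hence c = [m·(rr + e) − 1]/(1 − m) = [1.914896 × (0.2747 + 0.0373) − 1] / (1 − 1.914896) ≈ 0.439998.

44.0%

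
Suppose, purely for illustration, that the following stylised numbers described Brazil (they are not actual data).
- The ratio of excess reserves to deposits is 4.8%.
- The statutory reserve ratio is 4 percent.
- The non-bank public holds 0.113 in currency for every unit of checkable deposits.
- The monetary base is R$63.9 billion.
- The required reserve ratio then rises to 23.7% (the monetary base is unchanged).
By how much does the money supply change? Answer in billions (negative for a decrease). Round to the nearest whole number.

Initially m₁ = (1 + 0.113) / (0.04 + 0.048 + 0.113) ≈ 5.5373, so M₁ = 5.5373 × 63.9 ≈ 353.8335 billion.
After the change m₂ = (1 + 0.113) / (0.237 + 0.048 + 0.113) ≈ 2.7965, so M₂ = 2.7965 × 63.9 ≈ 178.6963 billion.
ΔM = M₂ − M₁ = 178.6963 − 353.8335 = -175.1372 billion.

-175 billion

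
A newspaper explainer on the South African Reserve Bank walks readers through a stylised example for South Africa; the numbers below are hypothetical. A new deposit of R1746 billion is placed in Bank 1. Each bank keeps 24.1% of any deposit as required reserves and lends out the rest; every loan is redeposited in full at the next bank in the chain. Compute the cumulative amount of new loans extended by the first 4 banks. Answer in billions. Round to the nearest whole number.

Bank i lends (1 − rr)^i of the original deposit: Bank 1 lends 1746·0.7590 = 1325.2140, Bank 2 lends 1746·0.7590² ≈ 1005.8374, and so on.
Summing a geometric series: total = 1746·[0.7590·(1 − 0.7590^4) / (1 − 0.7590)] ≈ 3673.9259 billion.

R3674 billion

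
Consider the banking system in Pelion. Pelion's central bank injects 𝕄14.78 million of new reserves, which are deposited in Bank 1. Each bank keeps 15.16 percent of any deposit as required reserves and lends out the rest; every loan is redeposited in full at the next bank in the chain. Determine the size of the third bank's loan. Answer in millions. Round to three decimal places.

Each bank lends a fraction (1 − rr) = 0.8484 of the deposit it receives, so Bank 3 receives 14.78·0.8484^2 and lends 14.78·0.8484^3 ≈ 9.0256 million.

𝕄9.026 million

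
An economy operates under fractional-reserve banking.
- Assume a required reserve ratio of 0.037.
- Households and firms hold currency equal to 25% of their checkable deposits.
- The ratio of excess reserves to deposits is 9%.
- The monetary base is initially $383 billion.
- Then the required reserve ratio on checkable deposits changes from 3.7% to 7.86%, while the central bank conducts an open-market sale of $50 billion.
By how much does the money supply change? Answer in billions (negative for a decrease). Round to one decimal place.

-275.5 billion

Before: m₁ = (1 + 0.25) / (0.037 + 0.09 + 0.25) ≈ 3.31565, MB₁ = 383, so M₁ = 3.31565 × 383 ≈ 1269.894 billion.
After: m₂ = (1 + 0.25) / (0.0786 + 0.09 + 0.25) ≈ 2.98614, MB₂ = 383 − 50 = 333, so M₂ = 2.98614 × 333 ≈ 994.3846 billion.
ΔM = M₂ − M₁ = 994.3846 − 1269.894 = -275.5094 billion.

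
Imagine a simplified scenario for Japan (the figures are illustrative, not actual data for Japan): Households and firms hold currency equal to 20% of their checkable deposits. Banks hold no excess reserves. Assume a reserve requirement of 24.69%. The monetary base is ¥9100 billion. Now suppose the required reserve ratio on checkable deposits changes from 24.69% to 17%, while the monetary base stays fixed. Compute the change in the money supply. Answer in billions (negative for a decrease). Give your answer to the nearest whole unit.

Initially m₁ = (1 + 0.2) / (0.2469 + 0.2) ≈ 2.68516, so M₁ = 2.68516 × 9100 = 24434.956 billion.
After the change m₂ = (1 + 0.2) / (0.17 + 0.2) ≈ 3.24324, so M₂ = 3.24324 × 9100 = 29513.484 billion.
ΔM = M₂ − M₁ = 29513.484 − 24434.956 = 5078.528 billion.

¥5079 billion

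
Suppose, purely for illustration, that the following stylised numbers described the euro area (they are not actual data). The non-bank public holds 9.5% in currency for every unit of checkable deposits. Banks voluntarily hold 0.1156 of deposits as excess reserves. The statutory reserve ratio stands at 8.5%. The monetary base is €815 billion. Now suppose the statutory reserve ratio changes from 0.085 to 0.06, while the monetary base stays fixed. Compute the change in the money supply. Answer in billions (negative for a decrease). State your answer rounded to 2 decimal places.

Initially m₁ = (1 + 0.095) / (0.085 + 0.1156 + 0.095) ≈ 3.704330, so M₁ = 3.704330 × 815 ≈ 3019.0289 billion.
After the change m₂ = (1 + 0.095) / (0.06 + 0.1156 + 0.095) ≈ 4.046563, so M₂ = 4.046563 × 815 ≈ 3297.9488 billion.
ΔM = M₂ − M₁ = 3297.9488 − 3019.0289 = 278.9199 billion.

€278.92 billion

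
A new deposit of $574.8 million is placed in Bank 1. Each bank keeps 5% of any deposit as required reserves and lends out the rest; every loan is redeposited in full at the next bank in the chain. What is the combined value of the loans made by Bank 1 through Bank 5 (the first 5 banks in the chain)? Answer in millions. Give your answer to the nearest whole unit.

Bank i lends (1 − rr)^i of the original deposit: Bank 1 lends 574.8·0.9500 = 546.0600, Bank 2 lends 574.8·0.9500² = 518.7570, and so on.
Summing a geometric series: total = 574.8·[0.9500·(1 − 0.9500^5) / (1 − 0.9500)] ≈ 2470.5836 million.

$2471 million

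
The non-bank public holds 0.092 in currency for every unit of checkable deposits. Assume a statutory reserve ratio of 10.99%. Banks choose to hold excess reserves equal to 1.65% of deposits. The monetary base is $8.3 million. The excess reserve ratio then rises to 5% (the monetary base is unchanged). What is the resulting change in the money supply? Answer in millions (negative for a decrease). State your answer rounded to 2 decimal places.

-5.52 million

Initially m₁ = (1 + 0.092) / (0.1099 + 0.0165 + 0.092) = 5, so M₁ = 5 × 8.3 = 41.5 million.
After the change m₂ = (1 + 0.092) / (0.1099 + 0.05 + 0.092) ≈ 4.3351, so M₂ = 4.3351 × 8.3 ≈ 35.9813 million.
ΔM = M₂ − M₁ = 35.9813 − 41.5 = -5.5187 million.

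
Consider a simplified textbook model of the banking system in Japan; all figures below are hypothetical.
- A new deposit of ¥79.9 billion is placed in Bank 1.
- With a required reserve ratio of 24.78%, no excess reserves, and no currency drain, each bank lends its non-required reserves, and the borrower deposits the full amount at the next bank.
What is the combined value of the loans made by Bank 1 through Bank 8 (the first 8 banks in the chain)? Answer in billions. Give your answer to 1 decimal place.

¥217.7 billion

Bank i lends (1 − rr)^i of the original deposit: Bank 1 lends 79.9·0.7522 ≈ 60.1008, Bank 2 lends 79.9·0.7522² ≈ 45.2078, and so on.
Summing a geometric series: total = 79.9·[0.7522·(1 − 0.7522^8) / (1 − 0.7522)] ≈ 217.6806 billion.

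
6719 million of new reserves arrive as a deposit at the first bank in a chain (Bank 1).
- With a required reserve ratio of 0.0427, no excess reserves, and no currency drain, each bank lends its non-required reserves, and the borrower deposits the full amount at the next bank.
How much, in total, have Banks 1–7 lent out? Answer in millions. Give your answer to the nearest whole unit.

Bank i lends (1 − rr)^i of the original deposit: Bank 1 lends 6719·0.9573 = 6432.0987, Bank 2 lends 6719·0.9573² ≈ 6157.4481, and so on.
Summing a geometric series: total = 6719·[0.9573·(1 − 0.9573^7) / (1 − 0.9573)] ≈ 39650.4092 million.

39650 million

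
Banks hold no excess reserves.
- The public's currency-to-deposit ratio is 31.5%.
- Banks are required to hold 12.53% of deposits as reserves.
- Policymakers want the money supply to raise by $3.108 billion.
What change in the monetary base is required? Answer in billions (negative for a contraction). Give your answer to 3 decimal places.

The money multiplier is m = (1 + c) / (rr + c) = (1 + 0.315) / (0.1253 + 0.315) ≈ 2.98660.
ΔMB = ΔM / m = (+3.108) / 2.98660 ≈ 1.0406 billion.

$1.041 billion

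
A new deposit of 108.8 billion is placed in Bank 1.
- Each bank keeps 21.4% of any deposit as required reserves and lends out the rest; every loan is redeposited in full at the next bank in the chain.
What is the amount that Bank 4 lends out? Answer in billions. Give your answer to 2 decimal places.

41.53 billion

Each bank lends a fraction (1 − rr) = 0.7860 of the deposit it receives, so Bank 4 receives 108.8·0.7860^3 and lends 108.8·0.7860^4 ≈ 41.5259 billion.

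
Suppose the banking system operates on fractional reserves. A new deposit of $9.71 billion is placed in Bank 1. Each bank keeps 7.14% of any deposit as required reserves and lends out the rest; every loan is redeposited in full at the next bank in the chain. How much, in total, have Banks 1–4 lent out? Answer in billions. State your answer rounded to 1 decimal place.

Bank i lends (1 − rr)^i of the original deposit: Bank 1 lends 9.71·0.9286 ≈ 9.0167, Bank 2 lends 9.71·0.9286² ≈ 8.3729, and so on.
Summing a geometric series: total = 9.71·[0.9286·(1 − 0.9286^4) / (1 − 0.9286)] ≈ 32.3847 billion.

$32.4 billion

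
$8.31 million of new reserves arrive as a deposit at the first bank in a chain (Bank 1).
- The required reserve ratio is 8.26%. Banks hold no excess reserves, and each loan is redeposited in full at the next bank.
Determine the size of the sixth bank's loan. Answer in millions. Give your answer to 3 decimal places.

Each bank lends a fraction (1 − rr) = 0.9174 of the deposit it receives, so Bank 6 receives 8.31·0.9174^5 and lends 8.31·0.9174^6 ≈ 4.9540 million.

$4.954 million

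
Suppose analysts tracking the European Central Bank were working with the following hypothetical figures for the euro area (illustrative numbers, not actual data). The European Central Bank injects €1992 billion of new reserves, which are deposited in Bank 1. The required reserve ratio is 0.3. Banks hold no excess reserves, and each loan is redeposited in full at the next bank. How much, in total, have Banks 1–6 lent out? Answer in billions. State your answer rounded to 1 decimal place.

€4101.2 billion

Bank i lends (1 − rr)^i of the original deposit: Bank 1 lends 1992·0.7000 = 1394.4000, Bank 2 lends 1992·0.7000² = 976.0800, and so on.
Summing a geometric series: total = 1992·[0.7000·(1 − 0.7000^6) / (1 − 0.7000)] ≈ 4101.1674 billion.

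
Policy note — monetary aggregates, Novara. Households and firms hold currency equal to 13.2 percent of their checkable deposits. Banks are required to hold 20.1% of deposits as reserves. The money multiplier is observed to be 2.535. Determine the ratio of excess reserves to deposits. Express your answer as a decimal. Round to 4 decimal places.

Using m = 2.535. Since m = (1 + c)/(c + rr + e), the denominator satisfies c + rr + e = (1 + c)/m = (1 + 0.132) / 2.535 ≈ 0.446548.
With c = 0.132 and rr = 0.201, the ratio of excess reserves to deposits is 0.446548 − 0.132 − 0.201 = 0.113548.

0.1135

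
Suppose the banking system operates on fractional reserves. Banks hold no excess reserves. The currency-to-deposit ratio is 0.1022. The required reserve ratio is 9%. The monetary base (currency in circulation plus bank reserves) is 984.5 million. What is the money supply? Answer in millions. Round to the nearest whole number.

The money multiplier is m = (1 + c) / (rr + c) = (1 + 0.1022) / (0.09 + 0.1022) ≈ 5.7347.
So M = m × MB = 5.7347 × 984.5 ≈ 5645.8121 million.

5646 million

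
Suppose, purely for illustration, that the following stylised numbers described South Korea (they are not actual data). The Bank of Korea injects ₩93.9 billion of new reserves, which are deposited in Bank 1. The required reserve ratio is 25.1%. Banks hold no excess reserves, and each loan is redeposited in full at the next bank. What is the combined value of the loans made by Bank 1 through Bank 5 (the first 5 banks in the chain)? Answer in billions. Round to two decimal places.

₩214.15 billion

Bank i lends (1 − rr)^i of the original deposit: Bank 1 lends 93.9·0.7490 = 70.3311, Bank 2 lends 93.9·0.7490² ≈ 52.6780, and so on.
Summing a geometric series: total = 93.9·[0.7490·(1 − 0.7490^5) / (1 − 0.7490)] ≈ 214.1521 billion.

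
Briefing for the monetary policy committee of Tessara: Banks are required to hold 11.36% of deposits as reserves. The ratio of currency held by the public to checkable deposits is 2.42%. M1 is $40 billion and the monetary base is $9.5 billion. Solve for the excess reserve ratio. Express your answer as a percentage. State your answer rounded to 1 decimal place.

Using m = M/MB = 40/9.5 ≈ 4.210526. Since m = (1 + c)/(c + rr + e), the denominator satisfies c + rr + e = (1 + c)/m = (1 + 0.0242) / 4.210526 ≈ 0.243248.
With c = 0.0242 and rr = 0.1136, the excess reserve ratio is 0.243248 − 0.0242 − 0.1136 = 0.105448.

10.5%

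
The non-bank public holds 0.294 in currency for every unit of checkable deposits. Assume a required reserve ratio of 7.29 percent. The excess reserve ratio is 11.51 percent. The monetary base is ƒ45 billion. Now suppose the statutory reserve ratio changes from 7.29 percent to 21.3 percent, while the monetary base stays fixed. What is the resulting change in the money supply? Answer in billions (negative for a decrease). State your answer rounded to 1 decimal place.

-27.2 billion

Initially m₁ = (1 + 0.294) / (0.0729 + 0.1151 + 0.294) ≈ 2.6846, so M₁ = 2.6846 × 45 = 120.807 billion.
After the change m₂ = (1 + 0.294) / (0.213 + 0.1151 + 0.294) ≈ 2.0801, so M₂ = 2.0801 × 45 = 93.6045 billion.
ΔM = M₂ − M₁ = 93.6045 − 120.807 = -27.2025 billion.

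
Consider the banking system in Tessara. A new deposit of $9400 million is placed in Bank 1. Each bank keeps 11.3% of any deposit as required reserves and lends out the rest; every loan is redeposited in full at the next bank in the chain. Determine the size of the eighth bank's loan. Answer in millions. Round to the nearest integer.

Each bank lends a fraction (1 − rr) = 0.8870 of the deposit it receives, so Bank 8 receives 9400·0.8870^7 and lends 9400·0.8870^8 ≈ 3601.7769 million.

$3602 million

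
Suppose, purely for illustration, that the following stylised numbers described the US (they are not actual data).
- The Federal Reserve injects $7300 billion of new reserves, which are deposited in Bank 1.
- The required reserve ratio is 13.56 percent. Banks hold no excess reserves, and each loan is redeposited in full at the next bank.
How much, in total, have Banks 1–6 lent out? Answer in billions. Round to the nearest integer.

Bank i lends (1 − rr)^i of the original deposit: Bank 1 lends 7300·0.8644 = 6310.1200, Bank 2 lends 7300·0.8644² ≈ 5454.4677, and so on.
Summing a geometric series: total = 7300·[0.8644·(1 − 0.8644^6) / (1 − 0.8644)] ≈ 27122.9783 billion.

$27123 billion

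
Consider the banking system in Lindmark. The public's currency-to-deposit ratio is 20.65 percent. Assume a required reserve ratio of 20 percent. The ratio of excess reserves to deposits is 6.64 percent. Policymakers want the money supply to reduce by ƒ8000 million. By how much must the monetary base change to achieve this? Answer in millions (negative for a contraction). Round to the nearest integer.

The money multiplier is m = (1 + c) / (rr + e + c) = (1 + 0.2065) / (0.2 + 0.0664 + 0.2065) ≈ 2.55128.
ΔMB = ΔM / m = (−8000) / 2.55128 ≈ -3135.6809 million.

-3136 million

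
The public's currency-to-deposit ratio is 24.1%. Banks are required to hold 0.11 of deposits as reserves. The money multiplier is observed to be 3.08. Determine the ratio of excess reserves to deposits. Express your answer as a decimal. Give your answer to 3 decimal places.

0.052

Using m = 3.08. Since m = (1 + c)/(c + rr + e), the denominator satisfies c + rr + e = (1 + c)/m = (1 + 0.241) / 3.08 ≈ 0.402922.
With c = 0.241 and rr = 0.11, the ratio of excess reserves to deposits is 0.402922 − 0.241 − 0.11 = 0.051922.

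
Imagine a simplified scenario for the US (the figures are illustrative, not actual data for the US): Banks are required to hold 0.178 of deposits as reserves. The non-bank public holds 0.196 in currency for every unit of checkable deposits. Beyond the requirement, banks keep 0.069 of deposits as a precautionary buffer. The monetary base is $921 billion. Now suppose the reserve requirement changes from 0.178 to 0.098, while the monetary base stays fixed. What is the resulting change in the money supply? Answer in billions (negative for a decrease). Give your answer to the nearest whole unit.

Initially m₁ = (1 + 0.196) / (0.178 + 0.069 + 0.196) ≈ 2.6998, so M₁ = 2.6998 × 921 = 2486.5158 billion.
After the change m₂ = (1 + 0.196) / (0.098 + 0.069 + 0.196) ≈ 3.2948, so M₂ = 3.2948 × 921 = 3034.5108 billion.
ΔM = M₂ − M₁ = 3034.5108 − 2486.5158 = 547.995 billion.

$548 billion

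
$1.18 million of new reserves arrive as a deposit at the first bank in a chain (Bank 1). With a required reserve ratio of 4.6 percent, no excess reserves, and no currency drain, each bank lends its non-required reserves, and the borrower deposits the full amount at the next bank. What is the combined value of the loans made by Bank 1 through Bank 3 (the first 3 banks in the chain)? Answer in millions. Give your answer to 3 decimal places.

Bank i lends (1 − rr)^i of the original deposit: Bank 1 lends 1.18·0.9540 ≈ 1.1257, Bank 2 lends 1.18·0.9540² ≈ 1.0739, and so on.
Summing a geometric series: total = 1.18·[0.9540·(1 − 0.9540^3) / (1 − 0.9540)] ≈ 3.2242 million.

$3.224 million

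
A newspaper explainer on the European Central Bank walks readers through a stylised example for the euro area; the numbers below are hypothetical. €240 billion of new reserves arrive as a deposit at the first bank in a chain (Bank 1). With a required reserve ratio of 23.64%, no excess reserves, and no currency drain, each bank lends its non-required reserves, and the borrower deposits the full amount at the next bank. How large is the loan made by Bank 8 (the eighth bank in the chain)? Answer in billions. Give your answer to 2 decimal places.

€27.74 billion

Each bank lends a fraction (1 − rr) = 0.7636 of the deposit it receives, so Bank 8 receives 240·0.7636^7 and lends 240·0.7636^8 ≈ 27.7421 billion.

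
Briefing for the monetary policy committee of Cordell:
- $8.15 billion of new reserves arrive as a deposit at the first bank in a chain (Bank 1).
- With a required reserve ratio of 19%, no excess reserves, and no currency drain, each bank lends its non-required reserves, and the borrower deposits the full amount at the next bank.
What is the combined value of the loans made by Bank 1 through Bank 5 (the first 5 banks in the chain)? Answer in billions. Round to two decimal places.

$22.63 billion

Bank i lends (1 − rr)^i of the original deposit: Bank 1 lends 8.15·0.8100 = 6.6015, Bank 2 lends 8.15·0.8100² ≈ 5.3472, and so on.
Summing a geometric series: total = 8.15·[0.8100·(1 − 0.8100^5) / (1 − 0.8100)] ≈ 22.6300 billion.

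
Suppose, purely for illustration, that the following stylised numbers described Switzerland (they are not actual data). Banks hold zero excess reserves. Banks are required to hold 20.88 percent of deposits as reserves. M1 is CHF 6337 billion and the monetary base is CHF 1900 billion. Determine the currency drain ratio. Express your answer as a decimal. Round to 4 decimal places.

Using m = M/MB = 6337/1900 ≈ 3.335263. From m = (1 + c)/(c + rr + e), rearranging gives 1 + c = m·(c + rr + e), so c·(1 − m) = m·(rr + e) − 1.
Hence c = [m·(rr + e) − 1]/(1 − m) = [3.335263 × (0.2088 + 0) − 1] / (1 − 3.335263) ≈ 0.130006.

0.1300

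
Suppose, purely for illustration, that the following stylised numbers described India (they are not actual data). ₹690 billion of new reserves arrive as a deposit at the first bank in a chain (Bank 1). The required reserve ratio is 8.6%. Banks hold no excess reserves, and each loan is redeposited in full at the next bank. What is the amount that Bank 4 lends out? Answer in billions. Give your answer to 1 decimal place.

₹481.5 billion

Each bank lends a fraction (1 − rr) = 0.9140 of the deposit it receives, so Bank 4 receives 690·0.9140^3 and lends 690·0.9140^4 ≈ 481.5417 billion.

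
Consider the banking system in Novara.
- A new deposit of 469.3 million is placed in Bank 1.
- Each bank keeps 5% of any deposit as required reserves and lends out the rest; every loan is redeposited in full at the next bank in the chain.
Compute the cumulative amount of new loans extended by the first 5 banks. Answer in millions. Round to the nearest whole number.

Bank i lends (1 − rr)^i of the original deposit: Bank 1 lends 469.3·0.9500 = 445.8350, Bank 2 lends 469.3·0.9500² ≈ 423.5432, and so on.
Summing a geometric series: total = 469.3·[0.9500·(1 − 0.9500^5) / (1 − 0.9500)] ≈ 2017.1275 million.

2017 million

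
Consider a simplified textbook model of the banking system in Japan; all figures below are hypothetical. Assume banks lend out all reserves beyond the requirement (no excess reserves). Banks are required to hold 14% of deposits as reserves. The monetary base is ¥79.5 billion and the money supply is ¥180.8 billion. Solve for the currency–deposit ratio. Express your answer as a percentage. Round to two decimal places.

Using m = M/MB = 180.8/79.5 ≈ 2.274214. From m = (1 + c)/(c + rr + e), rearranging gives 1 + c = m·(c + rr + e), so c·(1 − m) = m·(rr + e) − 1.
Hence c = [m·(rr + e) − 1]/(1 − m) = [2.274214 × (0.14 + 0) − 1] / (1 − 2.274214) ≈ 0.534926.

53.49%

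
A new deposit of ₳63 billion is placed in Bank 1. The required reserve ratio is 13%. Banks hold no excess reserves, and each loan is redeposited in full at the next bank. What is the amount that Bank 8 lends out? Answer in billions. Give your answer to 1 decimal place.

₳20.7 billion

Each bank lends a fraction (1 − rr) = 0.8700 of the deposit it receives, so Bank 8 receives 63·0.8700^7 and lends 63·0.8700^8 ≈ 20.6773 billion.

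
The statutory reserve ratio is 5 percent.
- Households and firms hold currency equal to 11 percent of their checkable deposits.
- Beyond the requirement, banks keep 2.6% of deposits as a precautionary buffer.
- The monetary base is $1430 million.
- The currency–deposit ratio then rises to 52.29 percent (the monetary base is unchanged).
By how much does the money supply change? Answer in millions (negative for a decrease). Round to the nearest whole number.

-4898 million

Initially m₁ = (1 + 0.11) / (0.05 + 0.026 + 0.11) ≈ 5.96774, so M₁ = 5.96774 × 1430 = 8533.8682 million.
After the change m₂ = (1 + 0.5229) / (0.05 + 0.026 + 0.5229) ≈ 2.54283, so M₂ = 2.54283 × 1430 = 3636.2469 million.
ΔM = M₂ − M₁ = 3636.2469 − 8533.8682 = -4897.6213 million.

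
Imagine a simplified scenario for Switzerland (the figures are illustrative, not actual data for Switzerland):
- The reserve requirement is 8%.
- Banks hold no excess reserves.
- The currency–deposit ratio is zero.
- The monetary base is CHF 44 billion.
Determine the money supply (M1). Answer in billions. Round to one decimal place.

CHF 550.0 billion

With no currency drain or excess reserves, the money multiplier is m = 1/rr = 1/0.08 = 12.5.
Money supply M = m × MB = 12.5 × 44 = 550 billion.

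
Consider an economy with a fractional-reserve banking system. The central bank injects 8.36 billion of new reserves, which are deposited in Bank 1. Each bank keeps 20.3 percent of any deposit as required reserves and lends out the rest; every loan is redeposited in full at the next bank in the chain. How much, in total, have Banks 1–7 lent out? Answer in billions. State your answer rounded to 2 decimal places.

26.12 billion

Bank i lends (1 − rr)^i of the original deposit: Bank 1 lends 8.36·0.7970 ≈ 6.6629, Bank 2 lends 8.36·0.7970² ≈ 5.3103, and so on.
Summing a geometric series: total = 8.36·[0.7970·(1 − 0.7970^7) / (1 − 0.7970)] ≈ 26.1176 billion.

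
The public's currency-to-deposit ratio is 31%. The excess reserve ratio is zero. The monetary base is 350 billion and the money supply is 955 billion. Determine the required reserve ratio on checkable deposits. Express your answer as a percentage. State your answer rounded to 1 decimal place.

17.0%

Using m = M/MB = 955/350 ≈ 2.728571. Since m = (1 + c)/(c + rr + e), the denominator satisfies c + rr + e = (1 + c)/m = (1 + 0.31) / 2.728571 ≈ 0.480105.
With c = 0.31 and e = 0, the required reserve ratio on checkable deposits is 0.480105 − 0.31 − 0 = 0.170105.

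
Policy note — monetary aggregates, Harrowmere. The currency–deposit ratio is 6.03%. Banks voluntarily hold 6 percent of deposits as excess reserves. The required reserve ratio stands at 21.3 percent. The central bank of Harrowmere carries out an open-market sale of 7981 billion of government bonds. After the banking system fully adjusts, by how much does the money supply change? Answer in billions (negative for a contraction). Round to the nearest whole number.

The money multiplier is m = (1 + c) / (rr + e + c) = (1 + 0.0603) / (0.213 + 0.06 + 0.0603) ≈ 3.18122.
The sale removes 7981 billion of base, so ΔM = m × ΔMB = 3.18122 × (−7981) ≈ -25389.3168 billion.

-25389 billion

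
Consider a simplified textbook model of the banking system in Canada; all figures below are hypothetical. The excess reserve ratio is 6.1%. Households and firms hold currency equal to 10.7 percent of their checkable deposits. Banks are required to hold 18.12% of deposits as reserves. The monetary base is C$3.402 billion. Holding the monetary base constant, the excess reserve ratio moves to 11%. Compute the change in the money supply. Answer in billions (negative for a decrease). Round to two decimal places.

Initially m₁ = (1 + 0.107) / (0.1812 + 0.061 + 0.107) ≈ 3.1701, so M₁ = 3.1701 × 3.402 ≈ 10.7847 billion.
After the change m₂ = (1 + 0.107) / (0.1812 + 0.11 + 0.107) ≈ 2.78, so M₂ = 2.78 × 3.402 ≈ 9.4576 billion.
ΔM = M₂ − M₁ = 9.4576 − 10.7847 = -1.3271 billion.

-1.33 billion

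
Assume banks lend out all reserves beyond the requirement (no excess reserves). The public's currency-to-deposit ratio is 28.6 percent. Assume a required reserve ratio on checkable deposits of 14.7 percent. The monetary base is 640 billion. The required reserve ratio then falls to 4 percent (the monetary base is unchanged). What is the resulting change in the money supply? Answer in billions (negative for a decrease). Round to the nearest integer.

624 billion

Initially m₁ = (1 + 0.286) / (0.147 + 0.286) ≈ 2.97, so M₁ = 2.97 × 640 = 1900.8 billion.
After the change m₂ = (1 + 0.286) / (0.04 + 0.286) ≈ 3.9448, so M₂ = 3.9448 × 640 = 2524.672 billion.
ΔM = M₂ − M₁ = 2524.672 − 1900.8 = 623.872 billion.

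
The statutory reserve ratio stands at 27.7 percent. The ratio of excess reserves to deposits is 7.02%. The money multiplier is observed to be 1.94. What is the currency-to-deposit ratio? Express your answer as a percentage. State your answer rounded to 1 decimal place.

34.7%

Using m = 1.94. From m = (1 + c)/(c + rr + e), rearranging gives 1 + c = m·(c + rr + e), so c·(1 − m) = m·(rr + e) − 1.
Hence c = [m·(rr + e) − 1]/(1 − m) = [1.94 × (0.277 + 0.0702) − 1] / (1 − 1.94) ≈ 0.347268.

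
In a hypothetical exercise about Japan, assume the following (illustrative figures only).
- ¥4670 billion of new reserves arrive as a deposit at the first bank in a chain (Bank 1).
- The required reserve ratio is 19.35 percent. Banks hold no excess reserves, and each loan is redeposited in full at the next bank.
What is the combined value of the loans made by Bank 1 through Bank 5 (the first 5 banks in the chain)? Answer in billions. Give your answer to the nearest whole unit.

¥12823 billion

Bank i lends (1 − rr)^i of the original deposit: Bank 1 lends 4670·0.8065 = 3766.3550, Bank 2 lends 4670·0.8065² ≈ 3037.5653, and so on.
Summing a geometric series: total = 4670·[0.8065·(1 − 0.8065^5) / (1 − 0.8065)] ≈ 12822.9286 billion.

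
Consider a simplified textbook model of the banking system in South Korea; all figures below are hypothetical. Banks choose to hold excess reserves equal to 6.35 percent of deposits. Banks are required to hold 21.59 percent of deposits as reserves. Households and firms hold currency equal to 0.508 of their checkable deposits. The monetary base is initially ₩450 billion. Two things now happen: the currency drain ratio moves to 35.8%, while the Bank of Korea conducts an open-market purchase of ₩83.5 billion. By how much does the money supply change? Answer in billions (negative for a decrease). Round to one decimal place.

₩274.8 billion

Before: m₁ = (1 + 0.508) / (0.2159 + 0.0635 + 0.508) ≈ 1.91516, MB₁ = 450, so M₁ = 1.91516 × 450 = 861.822 billion.
After: m₂ = (1 + 0.358) / (0.2159 + 0.0635 + 0.358) ≈ 2.13053, MB₂ = 450 + 83.5 = 533.5, so M₂ = 2.13053 × 533.5 ≈ 1136.6378 billion.
ΔM = M₂ − M₁ = 1136.6378 − 861.822 = 274.8158 billion.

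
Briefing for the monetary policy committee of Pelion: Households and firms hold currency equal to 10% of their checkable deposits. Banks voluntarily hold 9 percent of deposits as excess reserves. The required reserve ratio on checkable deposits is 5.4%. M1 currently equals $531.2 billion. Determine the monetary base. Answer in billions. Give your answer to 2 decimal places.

$117.83 billion

The money multiplier is m = (1 + c) / (rr + e + c) = (1 + 0.1) / (0.054 + 0.09 + 0.1) ≈ 4.508197.
MB = M / m = 531.2 / 4.508197 ≈ 117.8298 billion.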